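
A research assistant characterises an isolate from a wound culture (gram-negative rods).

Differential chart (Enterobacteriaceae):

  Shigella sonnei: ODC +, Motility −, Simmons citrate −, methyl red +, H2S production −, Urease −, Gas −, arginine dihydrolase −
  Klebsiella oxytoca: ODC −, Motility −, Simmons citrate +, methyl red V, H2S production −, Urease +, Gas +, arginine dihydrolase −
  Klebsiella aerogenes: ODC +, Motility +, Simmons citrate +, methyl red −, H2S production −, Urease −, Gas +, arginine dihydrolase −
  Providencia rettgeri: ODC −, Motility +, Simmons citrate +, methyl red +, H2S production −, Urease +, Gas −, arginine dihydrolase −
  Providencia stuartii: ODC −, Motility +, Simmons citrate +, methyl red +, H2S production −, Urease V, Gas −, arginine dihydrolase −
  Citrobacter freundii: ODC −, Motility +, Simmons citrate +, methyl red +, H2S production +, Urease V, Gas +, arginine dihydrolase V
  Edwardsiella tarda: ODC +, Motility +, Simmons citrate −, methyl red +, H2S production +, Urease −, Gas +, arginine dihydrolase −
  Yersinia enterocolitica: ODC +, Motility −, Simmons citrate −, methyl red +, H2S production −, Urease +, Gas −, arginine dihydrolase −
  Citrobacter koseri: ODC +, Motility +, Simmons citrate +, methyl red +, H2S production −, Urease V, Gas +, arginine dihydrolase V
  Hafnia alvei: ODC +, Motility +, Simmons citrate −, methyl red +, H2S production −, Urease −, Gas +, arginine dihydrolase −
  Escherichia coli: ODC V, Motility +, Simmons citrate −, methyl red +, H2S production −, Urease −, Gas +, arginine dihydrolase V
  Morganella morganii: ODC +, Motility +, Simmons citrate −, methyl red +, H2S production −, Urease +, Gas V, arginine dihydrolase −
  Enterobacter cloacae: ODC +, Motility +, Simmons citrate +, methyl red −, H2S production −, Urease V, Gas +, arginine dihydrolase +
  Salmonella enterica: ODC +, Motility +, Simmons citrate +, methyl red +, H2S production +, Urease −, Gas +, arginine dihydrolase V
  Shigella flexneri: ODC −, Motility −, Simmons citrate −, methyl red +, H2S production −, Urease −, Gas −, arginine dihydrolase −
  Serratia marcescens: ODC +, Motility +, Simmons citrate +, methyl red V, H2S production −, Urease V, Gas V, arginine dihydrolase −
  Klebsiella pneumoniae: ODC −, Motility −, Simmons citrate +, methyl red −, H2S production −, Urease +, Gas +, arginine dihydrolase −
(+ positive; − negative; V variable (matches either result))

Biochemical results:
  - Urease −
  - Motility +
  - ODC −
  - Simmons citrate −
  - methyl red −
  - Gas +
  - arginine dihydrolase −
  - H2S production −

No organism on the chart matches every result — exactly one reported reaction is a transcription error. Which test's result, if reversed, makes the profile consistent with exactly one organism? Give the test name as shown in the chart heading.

methyl red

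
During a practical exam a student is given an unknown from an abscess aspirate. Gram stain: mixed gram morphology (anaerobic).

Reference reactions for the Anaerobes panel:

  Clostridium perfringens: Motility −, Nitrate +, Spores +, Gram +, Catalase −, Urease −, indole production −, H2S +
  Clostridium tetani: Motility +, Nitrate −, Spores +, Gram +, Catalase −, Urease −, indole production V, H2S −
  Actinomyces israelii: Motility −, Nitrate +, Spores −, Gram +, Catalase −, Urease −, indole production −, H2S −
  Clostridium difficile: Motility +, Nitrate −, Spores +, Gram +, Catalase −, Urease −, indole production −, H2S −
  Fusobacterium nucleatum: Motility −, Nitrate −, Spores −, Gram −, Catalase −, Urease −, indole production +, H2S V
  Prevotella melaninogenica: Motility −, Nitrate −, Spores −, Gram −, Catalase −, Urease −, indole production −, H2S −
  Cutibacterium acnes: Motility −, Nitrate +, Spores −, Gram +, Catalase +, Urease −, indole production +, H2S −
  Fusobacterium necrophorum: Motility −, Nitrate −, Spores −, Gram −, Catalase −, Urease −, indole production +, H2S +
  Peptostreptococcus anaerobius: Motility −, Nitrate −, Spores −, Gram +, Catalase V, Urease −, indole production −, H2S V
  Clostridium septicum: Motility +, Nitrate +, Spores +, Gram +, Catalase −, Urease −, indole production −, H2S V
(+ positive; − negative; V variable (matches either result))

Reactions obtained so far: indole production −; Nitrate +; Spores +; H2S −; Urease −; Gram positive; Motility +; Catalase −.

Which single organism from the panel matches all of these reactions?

Nitrate +: excludes 6 organisms — 4 left.
Motility +: excludes Clostridium perfringens, Actinomyces israelii, Cutibacterium acnes — 1 left.
Gram +: the one remaining candidate is consistent.
indole production −: the one remaining candidate is consistent.
Catalase −: the one remaining candidate is consistent.
Spores +: the one remaining candidate is consistent.
Urease −: the one remaining candidate is consistent.
H2S −: the one remaining candidate is consistent.

Clostridium septicum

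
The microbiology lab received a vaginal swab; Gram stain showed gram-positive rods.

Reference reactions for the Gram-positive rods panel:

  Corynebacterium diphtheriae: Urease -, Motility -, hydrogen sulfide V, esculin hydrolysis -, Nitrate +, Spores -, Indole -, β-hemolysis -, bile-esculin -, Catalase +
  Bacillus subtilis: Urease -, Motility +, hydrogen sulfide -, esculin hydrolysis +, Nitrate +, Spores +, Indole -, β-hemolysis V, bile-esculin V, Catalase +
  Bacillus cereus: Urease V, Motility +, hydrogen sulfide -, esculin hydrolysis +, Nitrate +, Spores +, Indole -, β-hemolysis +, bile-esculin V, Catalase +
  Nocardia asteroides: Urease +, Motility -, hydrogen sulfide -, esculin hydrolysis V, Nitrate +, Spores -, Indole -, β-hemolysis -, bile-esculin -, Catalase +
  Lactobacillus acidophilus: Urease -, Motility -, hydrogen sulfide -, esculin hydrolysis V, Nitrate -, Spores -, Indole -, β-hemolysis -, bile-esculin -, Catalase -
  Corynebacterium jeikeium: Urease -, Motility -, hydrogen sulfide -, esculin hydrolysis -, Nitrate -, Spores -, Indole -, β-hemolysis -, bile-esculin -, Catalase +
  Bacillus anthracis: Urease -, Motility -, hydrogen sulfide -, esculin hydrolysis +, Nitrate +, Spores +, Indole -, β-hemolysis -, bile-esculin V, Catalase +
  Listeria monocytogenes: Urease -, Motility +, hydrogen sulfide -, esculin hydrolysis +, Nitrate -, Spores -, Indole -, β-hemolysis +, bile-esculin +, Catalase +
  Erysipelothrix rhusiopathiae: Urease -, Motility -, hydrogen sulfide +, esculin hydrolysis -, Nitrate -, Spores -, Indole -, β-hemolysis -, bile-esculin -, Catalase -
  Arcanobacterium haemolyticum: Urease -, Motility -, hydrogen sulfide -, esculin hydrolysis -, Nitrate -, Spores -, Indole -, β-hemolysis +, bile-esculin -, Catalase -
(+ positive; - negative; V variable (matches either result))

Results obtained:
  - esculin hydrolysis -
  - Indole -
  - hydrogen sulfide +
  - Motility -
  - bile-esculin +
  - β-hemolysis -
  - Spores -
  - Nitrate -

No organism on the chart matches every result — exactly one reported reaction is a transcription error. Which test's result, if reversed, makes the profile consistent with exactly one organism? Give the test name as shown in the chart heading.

bile-esculin

As reported, no row in the chart matches all 8 reactions.
Reversing Motility → still no organism matches.
Reversing Indole → still no organism matches.
Reversing esculin hydrolysis → still no organism matches.
Reversing Spores → still no organism matches.
Reversing bile-esculin (to -) → unique match: Erysipelothrix rhusiopathiae.
Reversing hydrogen sulfide → still no organism matches.
Reversing Nitrate → still no organism matches.
Reversing β-hemolysis → still no organism matches.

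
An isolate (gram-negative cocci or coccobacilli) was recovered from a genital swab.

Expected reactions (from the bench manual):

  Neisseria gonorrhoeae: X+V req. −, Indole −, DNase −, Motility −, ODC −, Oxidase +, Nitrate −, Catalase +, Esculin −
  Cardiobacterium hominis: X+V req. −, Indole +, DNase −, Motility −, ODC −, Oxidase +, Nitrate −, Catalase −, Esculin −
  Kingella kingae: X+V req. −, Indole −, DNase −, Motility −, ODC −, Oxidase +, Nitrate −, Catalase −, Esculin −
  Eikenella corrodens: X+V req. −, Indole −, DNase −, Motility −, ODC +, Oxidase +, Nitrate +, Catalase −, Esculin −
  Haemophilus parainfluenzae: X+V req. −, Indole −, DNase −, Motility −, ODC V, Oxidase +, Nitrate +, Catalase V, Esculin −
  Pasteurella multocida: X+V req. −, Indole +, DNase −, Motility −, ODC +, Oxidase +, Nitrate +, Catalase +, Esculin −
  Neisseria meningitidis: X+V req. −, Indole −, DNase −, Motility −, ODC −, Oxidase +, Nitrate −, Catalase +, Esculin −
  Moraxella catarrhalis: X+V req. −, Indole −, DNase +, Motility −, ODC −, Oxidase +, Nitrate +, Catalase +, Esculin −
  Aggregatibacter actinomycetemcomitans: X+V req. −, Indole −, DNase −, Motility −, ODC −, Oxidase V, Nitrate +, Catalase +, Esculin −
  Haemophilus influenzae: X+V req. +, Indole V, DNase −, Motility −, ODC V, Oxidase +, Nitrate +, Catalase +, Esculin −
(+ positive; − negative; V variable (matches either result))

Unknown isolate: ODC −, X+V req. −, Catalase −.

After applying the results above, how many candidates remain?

3

Catalase −: excludes 6 organisms — 4 left.
ODC −: excludes Eikenella corrodens — 3 left.
X+V req. −: all 3 remaining candidates are consistent.
Still consistent: Cardiobacterium hominis, Haemophilus parainfluenzae, Kingella kingae.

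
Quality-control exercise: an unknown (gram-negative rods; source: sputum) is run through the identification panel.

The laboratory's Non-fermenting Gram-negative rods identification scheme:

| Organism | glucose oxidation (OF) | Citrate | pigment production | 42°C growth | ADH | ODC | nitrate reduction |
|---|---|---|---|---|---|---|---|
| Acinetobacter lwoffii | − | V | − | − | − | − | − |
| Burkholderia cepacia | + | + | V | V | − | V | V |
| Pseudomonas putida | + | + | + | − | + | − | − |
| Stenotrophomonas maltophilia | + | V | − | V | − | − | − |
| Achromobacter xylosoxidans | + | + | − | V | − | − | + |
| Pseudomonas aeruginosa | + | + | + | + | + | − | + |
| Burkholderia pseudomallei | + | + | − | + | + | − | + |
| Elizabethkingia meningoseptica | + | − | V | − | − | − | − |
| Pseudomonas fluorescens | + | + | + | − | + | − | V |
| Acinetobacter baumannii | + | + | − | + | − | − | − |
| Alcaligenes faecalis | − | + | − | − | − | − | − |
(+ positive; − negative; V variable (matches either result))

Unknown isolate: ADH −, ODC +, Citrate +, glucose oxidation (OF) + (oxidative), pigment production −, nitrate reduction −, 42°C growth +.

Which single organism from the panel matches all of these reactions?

Burkholderia cepacia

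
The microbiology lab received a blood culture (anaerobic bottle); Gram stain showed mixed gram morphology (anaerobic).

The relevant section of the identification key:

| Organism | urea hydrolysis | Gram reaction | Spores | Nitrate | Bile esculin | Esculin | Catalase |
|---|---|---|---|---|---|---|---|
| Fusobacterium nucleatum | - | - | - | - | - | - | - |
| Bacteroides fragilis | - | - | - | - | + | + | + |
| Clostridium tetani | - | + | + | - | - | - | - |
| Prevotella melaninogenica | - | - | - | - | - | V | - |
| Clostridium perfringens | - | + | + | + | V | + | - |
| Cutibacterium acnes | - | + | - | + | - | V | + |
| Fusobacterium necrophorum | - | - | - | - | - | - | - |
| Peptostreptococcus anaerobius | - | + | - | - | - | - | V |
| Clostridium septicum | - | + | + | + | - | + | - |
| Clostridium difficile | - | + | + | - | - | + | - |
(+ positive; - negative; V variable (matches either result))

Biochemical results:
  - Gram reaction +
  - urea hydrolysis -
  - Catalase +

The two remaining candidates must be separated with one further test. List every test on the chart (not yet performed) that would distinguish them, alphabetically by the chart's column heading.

Gram reaction +: excludes Fusobacterium nucleatum, Bacteroides fragilis, Prevotella melaninogenica, Fusobacterium necrophorum — 6 left.
Catalase +: excludes Clostridium tetani, Clostridium perfringens, Clostridium septicum, Clostridium difficile — 2 left.
urea hydrolysis -: all 2 remaining candidates are consistent.
Two candidates remain: Cutibacterium acnes and Peptostreptococcus anaerobius.
  Spores: - vs - — same for both, does not separate.
  Nitrate: Cutibacterium acnes +, Peptostreptococcus anaerobius - — discriminates.
  Bile esculin: - vs - — same for both, does not separate.
  Esculin: V vs - — variable for at least one, does not separate.

Nitrate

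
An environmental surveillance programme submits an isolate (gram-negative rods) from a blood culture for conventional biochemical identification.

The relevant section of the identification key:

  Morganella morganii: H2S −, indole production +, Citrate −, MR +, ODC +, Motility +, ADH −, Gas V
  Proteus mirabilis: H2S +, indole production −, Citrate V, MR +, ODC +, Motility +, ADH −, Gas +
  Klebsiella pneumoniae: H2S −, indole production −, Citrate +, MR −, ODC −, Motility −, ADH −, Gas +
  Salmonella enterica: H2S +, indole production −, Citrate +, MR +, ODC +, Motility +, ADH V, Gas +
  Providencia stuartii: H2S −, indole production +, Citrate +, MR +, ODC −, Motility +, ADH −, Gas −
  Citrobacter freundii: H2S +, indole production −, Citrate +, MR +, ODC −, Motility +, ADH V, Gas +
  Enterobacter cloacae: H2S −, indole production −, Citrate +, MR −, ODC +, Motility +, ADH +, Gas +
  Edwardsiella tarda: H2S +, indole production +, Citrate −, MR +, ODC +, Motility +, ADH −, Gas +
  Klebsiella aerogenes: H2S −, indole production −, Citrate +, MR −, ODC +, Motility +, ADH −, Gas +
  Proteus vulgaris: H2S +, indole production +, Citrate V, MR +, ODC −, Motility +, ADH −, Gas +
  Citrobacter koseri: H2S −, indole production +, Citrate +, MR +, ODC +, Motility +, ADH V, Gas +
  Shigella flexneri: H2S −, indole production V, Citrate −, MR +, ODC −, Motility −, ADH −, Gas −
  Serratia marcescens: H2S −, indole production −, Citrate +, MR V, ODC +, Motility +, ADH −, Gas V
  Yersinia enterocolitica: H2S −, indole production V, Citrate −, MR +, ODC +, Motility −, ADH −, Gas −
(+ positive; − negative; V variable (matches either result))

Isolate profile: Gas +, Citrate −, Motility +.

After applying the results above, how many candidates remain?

4

Motility +: excludes Klebsiella pneumoniae, Shigella flexneri, Yersinia enterocolitica — 11 left.
Citrate −: excludes 7 organisms — 4 left.
Gas +: all 4 remaining candidates are consistent.
Still consistent: Edwardsiella tarda, Morganella morganii, Proteus mirabilis, Proteus vulgaris.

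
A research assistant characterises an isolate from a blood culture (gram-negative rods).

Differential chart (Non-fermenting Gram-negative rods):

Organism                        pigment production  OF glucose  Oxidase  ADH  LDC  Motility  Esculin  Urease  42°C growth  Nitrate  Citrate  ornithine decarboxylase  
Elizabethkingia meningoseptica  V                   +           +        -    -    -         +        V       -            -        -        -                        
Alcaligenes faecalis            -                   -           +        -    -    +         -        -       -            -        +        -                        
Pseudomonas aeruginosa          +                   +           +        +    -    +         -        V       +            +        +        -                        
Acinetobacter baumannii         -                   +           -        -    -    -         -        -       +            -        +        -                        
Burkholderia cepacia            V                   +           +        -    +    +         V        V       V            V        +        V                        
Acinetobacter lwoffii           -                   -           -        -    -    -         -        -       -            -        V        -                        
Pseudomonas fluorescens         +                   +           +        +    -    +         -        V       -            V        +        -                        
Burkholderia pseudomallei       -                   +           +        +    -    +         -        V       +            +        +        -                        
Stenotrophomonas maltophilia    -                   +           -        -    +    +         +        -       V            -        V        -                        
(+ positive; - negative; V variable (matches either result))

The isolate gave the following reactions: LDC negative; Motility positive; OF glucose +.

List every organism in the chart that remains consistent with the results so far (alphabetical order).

Burkholderia pseudomallei, Pseudomonas aeruginosa, Pseudomonas fluorescens

LDC -: excludes Burkholderia cepacia, Stenotrophomonas maltophilia — 7 left.
Motility +: excludes Elizabethkingia meningoseptica, Acinetobacter baumannii, Acinetobacter lwoffii — 4 left.
OF glucose +: excludes Alcaligenes faecalis — 3 left.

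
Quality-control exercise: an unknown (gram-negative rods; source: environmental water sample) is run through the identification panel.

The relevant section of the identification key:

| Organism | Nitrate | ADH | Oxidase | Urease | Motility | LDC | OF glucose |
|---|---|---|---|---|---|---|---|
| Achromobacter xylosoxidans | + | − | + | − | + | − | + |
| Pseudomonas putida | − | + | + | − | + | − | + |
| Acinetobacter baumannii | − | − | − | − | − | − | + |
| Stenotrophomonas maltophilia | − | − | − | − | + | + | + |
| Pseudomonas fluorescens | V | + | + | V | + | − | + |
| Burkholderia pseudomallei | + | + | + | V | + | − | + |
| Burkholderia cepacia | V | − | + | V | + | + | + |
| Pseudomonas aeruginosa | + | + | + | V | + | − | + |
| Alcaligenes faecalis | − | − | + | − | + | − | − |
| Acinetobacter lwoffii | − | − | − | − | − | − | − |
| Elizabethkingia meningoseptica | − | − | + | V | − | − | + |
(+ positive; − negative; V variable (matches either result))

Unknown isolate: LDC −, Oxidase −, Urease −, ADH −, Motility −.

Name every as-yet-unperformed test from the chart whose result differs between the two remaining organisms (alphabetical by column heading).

OF glucose

Urease −: all 11 remaining candidates are consistent.
ADH −: excludes Pseudomonas putida, Pseudomonas fluorescens, Burkholderia pseudomallei, Pseudomonas aeruginosa — 7 left.
Motility −: excludes Achromobacter xylosoxidans, Stenotrophomonas maltophilia, Burkholderia cepacia, Alcaligenes faecalis — 3 left.
LDC −: all 3 remaining candidates are consistent.
Oxidase −: excludes Elizabethkingia meningoseptica — 2 left.
Two candidates remain: Acinetobacter baumannii and Acinetobacter lwoffii.
  Nitrate: − vs − — same for both, does not separate.
  OF glucose: Acinetobacter baumannii +, Acinetobacter lwoffii − — discriminates.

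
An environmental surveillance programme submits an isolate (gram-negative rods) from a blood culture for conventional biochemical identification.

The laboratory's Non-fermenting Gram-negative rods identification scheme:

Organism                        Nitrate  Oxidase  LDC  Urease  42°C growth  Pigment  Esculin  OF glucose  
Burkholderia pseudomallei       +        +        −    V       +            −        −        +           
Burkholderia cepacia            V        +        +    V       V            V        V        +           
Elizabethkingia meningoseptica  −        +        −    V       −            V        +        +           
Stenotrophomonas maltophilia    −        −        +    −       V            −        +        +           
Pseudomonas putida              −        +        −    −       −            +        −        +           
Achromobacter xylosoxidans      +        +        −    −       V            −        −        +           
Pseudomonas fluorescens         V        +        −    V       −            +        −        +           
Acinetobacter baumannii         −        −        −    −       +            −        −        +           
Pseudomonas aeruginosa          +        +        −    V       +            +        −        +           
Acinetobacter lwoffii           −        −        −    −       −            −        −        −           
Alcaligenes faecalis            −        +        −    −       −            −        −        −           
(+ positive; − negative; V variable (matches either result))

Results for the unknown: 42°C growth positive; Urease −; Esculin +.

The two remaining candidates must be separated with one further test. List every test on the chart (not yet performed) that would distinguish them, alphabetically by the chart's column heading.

Urease −: all 11 remaining candidates are consistent.
42°C growth +: excludes 5 organisms — 6 left.
Esculin +: excludes Burkholderia pseudomallei, Achromobacter xylosoxidans, Acinetobacter baumannii, Pseudomonas aeruginosa — 2 left.
Two candidates remain: Burkholderia cepacia and Stenotrophomonas maltophilia.
  Nitrate: V vs − — variable for at least one, does not separate.
  Oxidase: Burkholderia cepacia +, Stenotrophomonas maltophilia − — discriminates.
  LDC: + vs + — same for both, does not separate.
  Pigment: V vs − — variable for at least one, does not separate.
  OF glucose: + vs + — same for both, does not separate.

Oxidase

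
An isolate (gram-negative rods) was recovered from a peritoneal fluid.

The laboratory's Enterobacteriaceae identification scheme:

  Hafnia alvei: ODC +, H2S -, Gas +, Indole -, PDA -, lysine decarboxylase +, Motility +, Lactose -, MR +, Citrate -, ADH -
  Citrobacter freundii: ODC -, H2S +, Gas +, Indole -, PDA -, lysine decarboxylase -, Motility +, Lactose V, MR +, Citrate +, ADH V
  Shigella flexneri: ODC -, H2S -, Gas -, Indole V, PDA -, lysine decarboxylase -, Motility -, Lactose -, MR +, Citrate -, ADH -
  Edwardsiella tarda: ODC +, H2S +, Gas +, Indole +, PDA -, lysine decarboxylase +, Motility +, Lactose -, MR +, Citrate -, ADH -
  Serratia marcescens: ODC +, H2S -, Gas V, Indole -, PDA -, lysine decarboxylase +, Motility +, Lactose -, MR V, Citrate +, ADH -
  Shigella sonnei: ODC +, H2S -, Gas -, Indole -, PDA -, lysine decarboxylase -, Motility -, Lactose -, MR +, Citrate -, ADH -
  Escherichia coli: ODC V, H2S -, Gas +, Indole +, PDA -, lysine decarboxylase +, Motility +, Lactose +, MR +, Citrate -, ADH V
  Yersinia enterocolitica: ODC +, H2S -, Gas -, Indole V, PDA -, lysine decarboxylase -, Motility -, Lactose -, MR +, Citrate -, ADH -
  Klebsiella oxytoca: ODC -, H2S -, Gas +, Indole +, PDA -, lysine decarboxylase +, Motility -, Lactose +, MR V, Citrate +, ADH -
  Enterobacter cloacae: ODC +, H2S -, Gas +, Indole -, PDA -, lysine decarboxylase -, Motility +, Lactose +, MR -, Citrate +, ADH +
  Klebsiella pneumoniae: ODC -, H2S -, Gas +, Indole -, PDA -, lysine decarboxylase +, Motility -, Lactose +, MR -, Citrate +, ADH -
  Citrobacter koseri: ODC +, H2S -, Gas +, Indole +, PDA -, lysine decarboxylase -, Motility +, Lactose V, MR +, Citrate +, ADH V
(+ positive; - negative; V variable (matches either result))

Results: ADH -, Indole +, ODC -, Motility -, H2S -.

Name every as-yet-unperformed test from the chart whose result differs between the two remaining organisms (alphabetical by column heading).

Citrate, Gas, Lactose, lysine decarboxylase

Motility -: excludes 7 organisms — 5 left.
H2S -: all 5 remaining candidates are consistent.
Indole +: excludes Shigella sonnei, Klebsiella pneumoniae — 3 left.
ADH -: all 3 remaining candidates are consistent.
ODC -: excludes Yersinia enterocolitica — 2 left.
Two candidates remain: Klebsiella oxytoca and Shigella flexneri.
  Gas: Klebsiella oxytoca +, Shigella flexneri - — discriminates.
  PDA: - vs - — same for both, does not separate.
  lysine decarboxylase: Klebsiella oxytoca +, Shigella flexneri - — discriminates.
  Lactose: Klebsiella oxytoca +, Shigella flexneri - — discriminates.
  MR: V vs + — variable for at least one, does not separate.
  Citrate: Klebsiella oxytoca +, Shigella flexneri - — discriminates.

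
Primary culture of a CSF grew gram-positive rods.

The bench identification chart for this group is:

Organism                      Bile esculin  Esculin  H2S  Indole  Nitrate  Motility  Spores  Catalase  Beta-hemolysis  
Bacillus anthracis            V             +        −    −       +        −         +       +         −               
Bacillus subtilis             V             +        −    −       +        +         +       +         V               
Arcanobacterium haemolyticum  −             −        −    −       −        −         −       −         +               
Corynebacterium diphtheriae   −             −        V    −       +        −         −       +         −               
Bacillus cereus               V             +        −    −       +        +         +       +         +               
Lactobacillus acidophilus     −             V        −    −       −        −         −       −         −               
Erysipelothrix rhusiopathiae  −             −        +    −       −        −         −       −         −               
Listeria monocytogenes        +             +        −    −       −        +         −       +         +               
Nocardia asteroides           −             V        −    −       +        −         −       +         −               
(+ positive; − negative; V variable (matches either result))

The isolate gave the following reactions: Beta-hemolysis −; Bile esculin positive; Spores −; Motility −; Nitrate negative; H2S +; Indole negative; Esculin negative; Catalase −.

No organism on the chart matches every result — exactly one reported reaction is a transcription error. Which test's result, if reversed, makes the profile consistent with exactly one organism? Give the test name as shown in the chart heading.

Bile esculin

As reported, no row in the chart matches all 9 reactions.
Reversing Nitrate → still no organism matches.
Reversing Motility → still no organism matches.
Reversing Spores → still no organism matches.
Reversing Indole → still no organism matches.
Reversing Catalase → still no organism matches.
Reversing Beta-hemolysis → still no organism matches.
Reversing H2S → still no organism matches.
Reversing Bile esculin (to −) → unique match: Erysipelothrix rhusiopathiae.
Reversing Esculin → still no organism matches.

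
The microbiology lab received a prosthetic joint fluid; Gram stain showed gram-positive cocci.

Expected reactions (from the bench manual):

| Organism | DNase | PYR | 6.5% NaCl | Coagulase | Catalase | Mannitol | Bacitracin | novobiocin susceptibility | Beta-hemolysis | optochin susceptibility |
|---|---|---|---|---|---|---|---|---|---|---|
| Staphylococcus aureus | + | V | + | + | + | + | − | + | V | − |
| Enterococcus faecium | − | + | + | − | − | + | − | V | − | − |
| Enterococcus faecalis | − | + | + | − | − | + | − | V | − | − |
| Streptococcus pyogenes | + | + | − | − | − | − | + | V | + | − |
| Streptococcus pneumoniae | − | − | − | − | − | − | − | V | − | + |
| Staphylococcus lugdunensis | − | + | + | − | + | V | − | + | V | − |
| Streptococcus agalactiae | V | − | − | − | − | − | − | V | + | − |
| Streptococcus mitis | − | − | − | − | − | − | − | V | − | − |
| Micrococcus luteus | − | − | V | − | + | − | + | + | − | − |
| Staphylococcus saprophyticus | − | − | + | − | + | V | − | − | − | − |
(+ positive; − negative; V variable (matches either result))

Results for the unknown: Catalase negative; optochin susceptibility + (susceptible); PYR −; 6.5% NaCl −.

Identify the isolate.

Streptococcus pneumoniae

Catalase −: excludes Staphylococcus aureus, Staphylococcus lugdunensis, Micrococcus luteus, Staphylococcus saprophyticus — 6 left.
6.5% NaCl −: excludes Enterococcus faecium, Enterococcus faecalis — 4 left.
PYR −: excludes Streptococcus pyogenes — 3 left.
optochin susceptibility +: excludes Streptococcus agalactiae, Streptococcus mitis — 1 left.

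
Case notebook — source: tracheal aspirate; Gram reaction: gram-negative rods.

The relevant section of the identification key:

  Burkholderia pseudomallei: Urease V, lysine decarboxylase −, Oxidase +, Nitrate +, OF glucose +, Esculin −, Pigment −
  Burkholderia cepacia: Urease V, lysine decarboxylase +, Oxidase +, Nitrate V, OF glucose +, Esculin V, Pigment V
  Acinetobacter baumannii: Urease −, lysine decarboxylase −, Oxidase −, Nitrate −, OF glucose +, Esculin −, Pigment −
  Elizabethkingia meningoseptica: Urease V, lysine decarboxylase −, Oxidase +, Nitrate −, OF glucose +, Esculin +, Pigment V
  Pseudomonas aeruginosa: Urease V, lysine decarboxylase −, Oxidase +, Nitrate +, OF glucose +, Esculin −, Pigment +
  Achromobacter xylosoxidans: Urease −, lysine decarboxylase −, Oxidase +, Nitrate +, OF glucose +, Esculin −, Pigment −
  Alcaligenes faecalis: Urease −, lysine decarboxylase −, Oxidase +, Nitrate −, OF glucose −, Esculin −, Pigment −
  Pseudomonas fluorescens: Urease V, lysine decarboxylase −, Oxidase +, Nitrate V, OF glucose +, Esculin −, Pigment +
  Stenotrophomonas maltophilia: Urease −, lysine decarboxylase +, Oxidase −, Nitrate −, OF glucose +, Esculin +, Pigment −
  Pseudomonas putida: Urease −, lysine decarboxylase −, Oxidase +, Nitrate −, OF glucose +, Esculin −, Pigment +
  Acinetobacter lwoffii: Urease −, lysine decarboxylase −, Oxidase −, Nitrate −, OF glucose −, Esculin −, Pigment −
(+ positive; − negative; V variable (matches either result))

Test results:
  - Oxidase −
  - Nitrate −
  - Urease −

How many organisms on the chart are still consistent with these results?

Oxidase −: excludes 8 organisms — 3 left.
Urease −: all 3 remaining candidates are consistent.
Nitrate −: all 3 remaining candidates are consistent.
Still consistent: Acinetobacter baumannii, Acinetobacter lwoffii, Stenotrophomonas maltophilia.

3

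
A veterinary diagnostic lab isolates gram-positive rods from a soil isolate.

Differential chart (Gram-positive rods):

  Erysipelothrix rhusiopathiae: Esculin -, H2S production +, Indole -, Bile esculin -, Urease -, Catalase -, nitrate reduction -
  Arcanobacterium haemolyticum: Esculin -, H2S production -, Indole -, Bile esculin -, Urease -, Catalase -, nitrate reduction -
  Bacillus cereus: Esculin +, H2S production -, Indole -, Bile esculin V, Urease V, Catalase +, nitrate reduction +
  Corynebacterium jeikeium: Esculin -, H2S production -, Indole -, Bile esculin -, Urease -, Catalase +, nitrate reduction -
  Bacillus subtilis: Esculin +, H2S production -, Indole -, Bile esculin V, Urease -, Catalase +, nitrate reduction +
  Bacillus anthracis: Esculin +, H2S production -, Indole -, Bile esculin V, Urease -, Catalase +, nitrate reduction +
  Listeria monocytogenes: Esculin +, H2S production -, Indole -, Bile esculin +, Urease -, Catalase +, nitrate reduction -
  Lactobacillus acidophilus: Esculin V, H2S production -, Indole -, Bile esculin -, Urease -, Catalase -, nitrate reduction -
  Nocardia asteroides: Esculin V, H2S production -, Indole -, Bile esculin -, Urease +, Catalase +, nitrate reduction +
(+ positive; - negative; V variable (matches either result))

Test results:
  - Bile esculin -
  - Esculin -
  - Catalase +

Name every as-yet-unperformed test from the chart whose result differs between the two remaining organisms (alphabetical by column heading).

Esculin -: excludes Bacillus cereus, Bacillus subtilis, Bacillus anthracis, Listeria monocytogenes — 5 left.
Bile esculin -: all 5 remaining candidates are consistent.
Catalase +: excludes Erysipelothrix rhusiopathiae, Arcanobacterium haemolyticum, Lactobacillus acidophilus — 2 left.
Two candidates remain: Corynebacterium jeikeium and Nocardia asteroides.
  H2S production: - vs - — same for both, does not separate.
  Indole: - vs - — same for both, does not separate.
  Urease: Corynebacterium jeikeium -, Nocardia asteroides + — discriminates.
  nitrate reduction: Corynebacterium jeikeium -, Nocardia asteroides + — discriminates.

nitrate reduction, Urease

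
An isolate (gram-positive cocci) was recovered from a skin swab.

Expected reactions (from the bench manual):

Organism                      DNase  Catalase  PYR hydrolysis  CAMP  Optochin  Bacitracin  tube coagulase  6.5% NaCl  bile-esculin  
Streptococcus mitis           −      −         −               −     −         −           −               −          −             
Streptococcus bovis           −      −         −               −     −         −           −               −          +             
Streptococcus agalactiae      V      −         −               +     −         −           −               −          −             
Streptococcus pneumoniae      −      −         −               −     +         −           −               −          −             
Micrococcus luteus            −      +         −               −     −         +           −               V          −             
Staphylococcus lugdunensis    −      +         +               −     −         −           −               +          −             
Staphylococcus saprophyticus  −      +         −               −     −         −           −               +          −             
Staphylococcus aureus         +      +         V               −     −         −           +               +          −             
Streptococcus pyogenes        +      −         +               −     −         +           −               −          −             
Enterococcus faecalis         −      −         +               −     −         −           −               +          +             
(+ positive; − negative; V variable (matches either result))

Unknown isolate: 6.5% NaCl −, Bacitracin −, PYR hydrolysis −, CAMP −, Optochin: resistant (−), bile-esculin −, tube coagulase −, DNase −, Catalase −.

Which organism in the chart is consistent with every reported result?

Streptococcus mitis

DNase −: excludes Staphylococcus aureus, Streptococcus pyogenes — 8 left.
tube coagulase −: all 8 remaining candidates are consistent.
6.5% NaCl −: excludes Staphylococcus lugdunensis, Staphylococcus saprophyticus, Enterococcus faecalis — 5 left.
Catalase −: excludes Micrococcus luteus — 4 left.
Optochin −: excludes Streptococcus pneumoniae — 3 left.
Bacitracin −: all 3 remaining candidates are consistent.
CAMP −: excludes Streptococcus agalactiae — 2 left.
PYR hydrolysis −: all 2 remaining candidates are consistent.
bile-esculin −: excludes Streptococcus bovis — 1 left.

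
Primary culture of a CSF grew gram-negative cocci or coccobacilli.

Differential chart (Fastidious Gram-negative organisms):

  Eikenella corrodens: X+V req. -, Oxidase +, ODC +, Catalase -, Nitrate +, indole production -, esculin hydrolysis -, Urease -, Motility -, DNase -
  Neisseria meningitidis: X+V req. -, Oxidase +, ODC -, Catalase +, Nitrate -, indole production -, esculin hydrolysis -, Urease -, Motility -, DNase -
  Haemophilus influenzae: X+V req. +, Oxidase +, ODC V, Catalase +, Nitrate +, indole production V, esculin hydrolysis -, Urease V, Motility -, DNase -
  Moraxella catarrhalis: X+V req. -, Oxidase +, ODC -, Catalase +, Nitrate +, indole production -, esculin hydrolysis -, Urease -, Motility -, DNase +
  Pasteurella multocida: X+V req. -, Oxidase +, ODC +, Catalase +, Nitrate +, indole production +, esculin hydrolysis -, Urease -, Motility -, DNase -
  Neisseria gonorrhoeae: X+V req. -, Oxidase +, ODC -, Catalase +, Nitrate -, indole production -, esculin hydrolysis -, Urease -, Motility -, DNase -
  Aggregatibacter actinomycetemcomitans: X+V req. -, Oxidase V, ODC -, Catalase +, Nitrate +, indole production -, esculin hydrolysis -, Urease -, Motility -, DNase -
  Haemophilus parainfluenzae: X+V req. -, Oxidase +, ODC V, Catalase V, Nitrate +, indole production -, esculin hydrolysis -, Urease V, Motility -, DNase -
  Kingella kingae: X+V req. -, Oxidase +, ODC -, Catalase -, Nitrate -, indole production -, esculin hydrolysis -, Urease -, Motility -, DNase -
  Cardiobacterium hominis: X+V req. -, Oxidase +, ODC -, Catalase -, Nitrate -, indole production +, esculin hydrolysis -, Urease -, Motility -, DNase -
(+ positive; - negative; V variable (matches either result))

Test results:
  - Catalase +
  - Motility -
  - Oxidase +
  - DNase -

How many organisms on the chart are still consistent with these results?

6

Catalase +: excludes Eikenella corrodens, Kingella kingae, Cardiobacterium hominis — 7 left.
Oxidase +: all 7 remaining candidates are consistent.
Motility -: all 7 remaining candidates are consistent.
DNase -: excludes Moraxella catarrhalis — 6 left.
Still consistent: Aggregatibacter actinomycetemcomitans, Haemophilus influenzae, Haemophilus parainfluenzae, Neisseria gonorrhoeae, Neisseria meningitidis, Pasteurella multocida.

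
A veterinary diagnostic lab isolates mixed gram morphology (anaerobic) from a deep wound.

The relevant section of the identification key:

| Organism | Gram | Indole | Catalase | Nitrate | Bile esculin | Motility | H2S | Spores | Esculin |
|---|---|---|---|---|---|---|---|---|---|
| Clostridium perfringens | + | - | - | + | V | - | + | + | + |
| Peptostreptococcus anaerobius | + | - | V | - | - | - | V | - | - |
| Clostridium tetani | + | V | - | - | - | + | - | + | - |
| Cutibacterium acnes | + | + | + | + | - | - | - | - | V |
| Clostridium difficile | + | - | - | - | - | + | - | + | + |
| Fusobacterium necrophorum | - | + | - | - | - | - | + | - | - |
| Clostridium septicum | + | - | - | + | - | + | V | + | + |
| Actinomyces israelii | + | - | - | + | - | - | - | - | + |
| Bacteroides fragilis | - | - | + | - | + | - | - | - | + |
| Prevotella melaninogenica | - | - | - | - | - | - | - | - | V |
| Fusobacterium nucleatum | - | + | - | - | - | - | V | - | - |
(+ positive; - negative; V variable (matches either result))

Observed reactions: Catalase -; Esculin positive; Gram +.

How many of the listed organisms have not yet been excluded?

4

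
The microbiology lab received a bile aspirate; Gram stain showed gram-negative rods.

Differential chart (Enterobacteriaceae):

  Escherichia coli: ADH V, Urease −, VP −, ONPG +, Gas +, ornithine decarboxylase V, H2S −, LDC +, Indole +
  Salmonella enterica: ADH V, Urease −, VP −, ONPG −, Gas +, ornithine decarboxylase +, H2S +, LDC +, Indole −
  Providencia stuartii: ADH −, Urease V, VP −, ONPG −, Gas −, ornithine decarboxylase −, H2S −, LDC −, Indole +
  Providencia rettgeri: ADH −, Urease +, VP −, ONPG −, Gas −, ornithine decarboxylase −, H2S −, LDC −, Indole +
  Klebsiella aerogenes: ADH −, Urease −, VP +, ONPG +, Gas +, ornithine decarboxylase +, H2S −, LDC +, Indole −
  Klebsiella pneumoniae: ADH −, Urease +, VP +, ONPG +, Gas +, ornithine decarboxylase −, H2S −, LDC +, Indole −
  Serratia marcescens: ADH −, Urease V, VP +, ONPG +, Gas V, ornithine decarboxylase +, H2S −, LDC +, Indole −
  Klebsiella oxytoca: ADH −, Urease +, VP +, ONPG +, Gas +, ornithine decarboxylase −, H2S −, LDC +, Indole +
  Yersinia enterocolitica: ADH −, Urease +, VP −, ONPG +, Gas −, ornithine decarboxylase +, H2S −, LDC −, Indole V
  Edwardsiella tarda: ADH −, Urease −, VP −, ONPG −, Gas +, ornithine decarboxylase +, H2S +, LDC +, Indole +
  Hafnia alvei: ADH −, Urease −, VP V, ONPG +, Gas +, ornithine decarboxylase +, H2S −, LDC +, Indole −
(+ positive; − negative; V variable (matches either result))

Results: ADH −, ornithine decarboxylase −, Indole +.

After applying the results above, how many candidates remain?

4

ornithine decarboxylase −: excludes 6 organisms — 5 left.
Indole +: excludes Klebsiella pneumoniae — 4 left.
ADH −: all 4 remaining candidates are consistent.
Still consistent: Escherichia coli, Klebsiella oxytoca, Providencia rettgeri, Providencia stuartii.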